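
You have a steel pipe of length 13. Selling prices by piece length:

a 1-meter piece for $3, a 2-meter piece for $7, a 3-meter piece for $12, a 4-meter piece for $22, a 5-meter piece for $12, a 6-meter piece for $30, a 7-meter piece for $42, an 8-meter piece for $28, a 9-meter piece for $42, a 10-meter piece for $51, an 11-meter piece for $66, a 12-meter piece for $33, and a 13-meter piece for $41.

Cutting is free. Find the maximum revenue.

73

Consider every possible first cut. v[k] is the best of p[i]+v[k−i] over all sellable i≤k.
v[1] = 3
v[2] = 7
v[3] = 12
v[4] = 22
v[5] = 25  (first piece 1, then v[4]=22)
v[6] = 30
v[7] = 42
v[8] = 45  (first piece 1, then v[7]=42)
v[9] = 49  (first piece 2, then v[7]=42)
v[10] = 54  (first piece 3, then v[7]=42)
v[11] = 66
v[12] = 69  (first piece 1, then v[11]=66)
v[13] = 73  (first piece 2, then v[11]=66)
One optimal cutting: 11 + 2 → $66 + $7 = $73.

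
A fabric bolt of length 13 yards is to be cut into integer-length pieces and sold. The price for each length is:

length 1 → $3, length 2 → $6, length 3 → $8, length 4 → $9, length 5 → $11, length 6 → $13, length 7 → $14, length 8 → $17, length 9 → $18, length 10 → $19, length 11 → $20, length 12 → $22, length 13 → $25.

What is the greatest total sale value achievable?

Build v[k] bottom-up: v[k] = max over allowed piece i of (p[i] + v[k−i]).
v[1] = 3
v[2] = 6  (first piece 1, then v[1]=3)
v[3] = 9  (first piece 1, then v[2]=6)
v[4] = 12  (first piece 1, then v[3]=9)
v[5] = 15  (first piece 1, then v[4]=12)
v[6] = 18  (first piece 1, then v[5]=15)
v[7] = 21  (first piece 1, then v[6]=18)
v[8] = 24  (first piece 1, then v[7]=21)
v[9] = 27  (first piece 1, then v[8]=24)
v[10] = 30  (first piece 1, then v[9]=27)
v[11] = 33  (first piece 1, then v[10]=30)
v[12] = 36  (first piece 1, then v[11]=33)
v[13] = 39  (first piece 1, then v[12]=36)
One optimal cutting: 1 + 1 + 1 + 1 + 1 + 1 + 1 + 1 + 1 + 1 + 1 + 1 + 1 → $3 + $3 + $3 + $3 + $3 + $3 + $3 + $3 + $3 + $3 + $3 + $3 + $3 = $39.

39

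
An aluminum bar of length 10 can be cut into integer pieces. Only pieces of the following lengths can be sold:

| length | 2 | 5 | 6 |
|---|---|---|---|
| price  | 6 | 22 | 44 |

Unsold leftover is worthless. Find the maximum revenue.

56

Consider every possible first cut. r[k] is the best of p[i]+r[k−i] over all sellable i≤k.
r[1] = 0
r[2] = 6
r[3] = 6
r[4] = 12  (first piece 2, then r[2]=6)
r[5] = max(6+6, 22+0) = 22
r[6] = max(6+12, 22+0, 44+0) = 44
r[7] = max(6+22, 22+6, 44+0) = 44
r[8] = max(6+44, 22+6, 44+6) = 50
r[9] = max(6+44, 22+12, 44+6) = 50
r[10] = max(6+50, 22+22, 44+12) = 56
One optimal cutting: 6 + 2 + 2 → $56.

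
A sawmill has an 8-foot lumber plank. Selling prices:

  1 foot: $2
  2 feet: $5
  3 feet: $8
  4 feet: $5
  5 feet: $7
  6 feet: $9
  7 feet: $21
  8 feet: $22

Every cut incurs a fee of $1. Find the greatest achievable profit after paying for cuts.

Consider every possible first cut. v[k] is the best of p[i]+v[k−i] over all sellable i≤k, charging 1 whenever i<k.
v[1] = 2
v[2] = 5
v[3] = 8
v[4] = 9  (first piece 1, then v[3]=8)
v[5] = 12  (first piece 2, then v[3]=8)
v[6] = 15  (first piece 3, then v[3]=8)
v[7] = 21
v[8] = 22  (first piece 1, then v[7]=21)
One optimal plan: pieces 7 + 1 (1 cut) → $23 − $1 = $22.

22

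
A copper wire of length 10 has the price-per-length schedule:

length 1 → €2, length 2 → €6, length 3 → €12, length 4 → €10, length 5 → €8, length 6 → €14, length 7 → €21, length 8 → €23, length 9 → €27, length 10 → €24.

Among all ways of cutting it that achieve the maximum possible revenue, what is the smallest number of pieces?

Build r[k] bottom-up: r[k] = max over allowed piece i of (p[i] + r[k−i]).
r[1] = 2
r[2] = max(2+2, 6+0) = 6
r[3] = max(2+6, 6+2, 12+0) = 12
r[4] = max(2+12, 6+6, 12+2, 10+0) = 14
r[5] = max(2+14, 6+12, 12+6, 10+2, 8+0) = 18
r[6] = max(2+18, 6+14, 12+12, 10+6, 8+2, 14+0) = 24
r[7] = max(2+24, 6+18, 12+14, …, 14+2, 21+0) = 26
r[8] = max(2+26, 6+24, 12+18, …, 21+2, 23+0) = 30
r[9] = max(2+30, 6+26, 12+24, …, 23+2, 27+0) = 36
r[10] = max(2+36, 6+30, 12+26, …, 27+2, 24+0) = 38
Maximum revenue is €38.
Now minimize piece count subject to staying optimal: for each k, pieces[k] = 1 + min over i with p[i]+r[k−i]=r[k] of pieces[k−i].
pieces[7] = 3
pieces[8] = 3
pieces[9] = 3
pieces[10] = 4

4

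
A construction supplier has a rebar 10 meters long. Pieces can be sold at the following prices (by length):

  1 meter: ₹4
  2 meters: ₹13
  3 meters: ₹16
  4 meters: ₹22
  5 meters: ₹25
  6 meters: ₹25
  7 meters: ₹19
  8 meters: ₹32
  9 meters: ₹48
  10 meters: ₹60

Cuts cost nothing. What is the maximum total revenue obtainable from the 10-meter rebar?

65

Consider every possible first cut. best[k] is the best of p[i]+best[k−i] over all sellable i≤k.
best[1] = 4
best[2] = 13
best[3] = 17  (first piece 1, then best[2]=13)
best[4] = 26  (first piece 2, then best[2]=13)
best[5] = 30  (first piece 1, then best[4]=26)
best[6] = 39  (first piece 2, then best[4]=26)
best[7] = 43  (first piece 1, then best[6]=39)
best[8] = 52  (first piece 2, then best[6]=39)
best[9] = 56  (first piece 1, then best[8]=52)
best[10] = 65  (first piece 2, then best[8]=52)
One optimal cutting: 2 + 2 + 2 + 2 + 2 → ₹13 + ₹13 + ₹13 + ₹13 + ₹13 = ₹65.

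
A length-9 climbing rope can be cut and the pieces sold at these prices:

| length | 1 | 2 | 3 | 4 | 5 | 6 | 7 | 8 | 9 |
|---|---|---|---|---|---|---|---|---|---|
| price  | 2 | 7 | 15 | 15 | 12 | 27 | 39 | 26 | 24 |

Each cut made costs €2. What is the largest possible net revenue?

44

Build v[k] bottom-up: v[k] = max over allowed piece i of (p[i] + v[k−i]) − 2 per cut.
v[1] = 2
v[2] = max(2+2-2, 7+0) = 7
v[3] = max(2+7-2, 7+2-2, 15+0) = 15
v[4] = max(2+15-2, 7+7-2, 15+2-2, 15+0) = 15
v[5] = max(2+15-2, 7+15-2, 15+7-2, 15+2-2, 12+0) = 20
v[6] = max(2+20-2, 7+15-2, 15+15-2, 15+7-2, 12+2-2, 27+0) = 28
v[7] = max(2+28-2, 7+20-2, 15+15-2, …, 27+2-2, 39+0) = 39
v[8] = max(2+39-2, 7+28-2, 15+20-2, …, 39+2-2, 26+0) = 39
v[9] = max(2+39-2, 7+39-2, 15+28-2, …, 26+2-2, 24+0) = 44
One optimal plan: pieces 7 + 2 (1 cut) → €46 − €2 = €44.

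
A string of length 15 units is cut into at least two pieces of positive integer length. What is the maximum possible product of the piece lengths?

243

Define g[k] = max over 1≤i<k of i · max(k−i, g[k−i]); the inner max lets the remainder stay uncut if that's better.
g[2] = 1×max(1,0) = 1×1 = 1
g[3] = 1×max(2,1) = 1×2 = 2
g[4] = 2×max(2,1) = 2×2 = 4
g[5] = 2×max(3,2) = 2×3 = 6
g[6] = 3×max(3,2) = 3×3 = 9
g[7] = 2×max(5,6) = 2×6 = 12
g[8] = 2×max(6,9) = 2×9 = 18
g[9] = 3×max(6,9) = 3×9 = 27
g[10] = 2×max(8,18) = 2×18 = 36
g[11] = 2×max(9,27) = 2×27 = 54
g[12] = 3×max(9,27) = 3×27 = 81
g[13] = 2×max(11,54) = 2×54 = 108
g[14] = 2×max(12,81) = 2×81 = 162
g[15] = 3×max(12,81) = 3×81 = 243
One optimal split: 3 + 3 + 3 + 3 + 3; product 3×3×3×3×3 = 243.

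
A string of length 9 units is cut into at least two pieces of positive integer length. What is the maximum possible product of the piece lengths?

Fill prod[k] for k=2..9: at each k try every first piece i and multiply by the better of (k−i) uncut or prod[k−i].
Small cases: prod[2]=1.
prod[3] = max(1·2, 2·1) = 2
prod[4] = max(1·3, 2·2, 3·1) = 4
prod[5] = max(1·4, 2·3, 3·2, 4·1) = 6
prod[6] = max(1·6, 2·4, 3·3, 4·2, 5·1) = 9
prod[7] = max(1·9, 2·6, 3·4, 4·3, 5·2, 6·1) = 12
prod[8] = max(1·12, 2·9, 3·6, …, 6·2, 7·1) = 18
prod[9] = max(1·18, 2·12, 3·9, …, 7·2, 8·1) = 27
One optimal split: 3 + 3 + 3; product 3·3·3 = 27.

27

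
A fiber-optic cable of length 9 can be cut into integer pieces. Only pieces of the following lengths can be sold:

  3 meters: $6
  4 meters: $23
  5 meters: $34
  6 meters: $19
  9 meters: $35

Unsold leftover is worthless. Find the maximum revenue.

Let f[k] be the best obtainable value from length k. For each k, try every first piece i and keep the best of price[i] + f[k−i].
f[1] = 0
f[2] = 0
f[3] = 6
f[4] = max(6+0, 23+0) = 23
f[5] = max(6+0, 23+0, 34+0) = 34
f[6] = max(6+6, 23+0, 34+0, 19+0) = 34
f[7] = max(6+23, 23+6, 34+0, 19+0) = 34
f[8] = max(6+34, 23+23, 34+6, 19+0) = 46
f[9] = max(6+34, 23+34, 34+23, 19+6, 35+0) = 57
One optimal cutting: 5 + 4 → $57.

57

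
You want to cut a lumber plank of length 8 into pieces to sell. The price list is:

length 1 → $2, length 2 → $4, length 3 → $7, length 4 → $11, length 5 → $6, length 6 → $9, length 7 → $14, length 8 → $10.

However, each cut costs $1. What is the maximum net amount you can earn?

Let v[k] be the best obtainable value from length k. For each k, try every first piece i and keep the best of price[i] + v[k−i] minus the 1 cut fee when i<k.
v[1] = 2
v[2] = max(2+2-1, 4+0) = 4
v[3] = max(2+4-1, 4+2-1, 7+0) = 7
v[4] = max(2+7-1, 4+4-1, 7+2-1, 11+0) = 11
v[5] = max(2+11-1, 4+7-1, 7+4-1, 11+2-1, 6+0) = 12
v[6] = max(2+12-1, 4+11-1, 7+7-1, 11+4-1, 6+2-1, 9+0) = 14
v[7] = max(2+14-1, 4+12-1, 7+11-1, …, 9+2-1, 14+0) = 17
v[8] = max(2+17-1, 4+14-1, 7+12-1, …, 14+2-1, 10+0) = 21
One optimal plan: pieces 4 + 4 (1 cut) → $22 − $1 = $21.

21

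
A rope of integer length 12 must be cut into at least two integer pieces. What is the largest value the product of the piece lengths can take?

Let m[k] be the best product for length k (with at least one cut). For each first piece i, the rest contributes max(k−i, m[k−i]).
m[2] = 1·max(1,0) = 1·1 = 1
m[3] = max(1·2, 2·1) = 2
m[4] = max(1·3, 2·2, 3·1) = 4
m[5] = max(1·4, 2·3, 3·2, 4·1) = 6
m[6] = max(1·6, 2·4, 3·3, 4·2, 5·1) = 9
m[7] = max(1·9, 2·6, 3·4, 4·3, 5·2, 6·1) = 12
m[8] = max(1·12, 2·9, 3·6, …, 6·2, 7·1) = 18
m[9] = max(1·18, 2·12, 3·9, …, 7·2, 8·1) = 27
m[10] = max(1·27, 2·18, 3·12, …, 8·2, 9·1) = 36
m[11] = max(1·36, 2·27, 3·18, …, 9·2, 10·1) = 54
m[12] = max(1·54, 2·36, 3·27, …, 10·2, 11·1) = 81
One optimal split: 3 + 3 + 3 + 3; product 3·3·3·3 = 81.

81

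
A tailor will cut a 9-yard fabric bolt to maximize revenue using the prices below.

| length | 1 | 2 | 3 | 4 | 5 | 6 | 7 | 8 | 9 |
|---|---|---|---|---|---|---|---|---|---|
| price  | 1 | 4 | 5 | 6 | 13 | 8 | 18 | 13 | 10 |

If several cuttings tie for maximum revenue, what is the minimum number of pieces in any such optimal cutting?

2

Consider every possible first cut. r[k] is the best of p[i]+r[k−i] over all sellable i≤k.
r[1] = 1
r[2] = max(1+1, 4+0) = 4
r[3] = max(1+4, 4+1, 5+0) = 5
r[4] = max(1+5, 4+4, 5+1, 6+0) = 8
r[5] = max(1+8, 4+5, 5+4, 6+1, 13+0) = 13
r[6] = max(1+13, 4+8, 5+5, 6+4, 13+1, 8+0) = 14
r[7] = max(1+14, 4+13, 5+8, …, 8+1, 18+0) = 18
r[8] = max(1+18, 4+14, 5+13, …, 18+1, 13+0) = 19
r[9] = max(1+19, 4+18, 5+14, …, 13+1, 10+0) = 22
Maximum revenue is $22.
Now minimize piece count subject to staying optimal: for each k, pieces[k] = 1 + min over i with p[i]+r[k−i]=r[k] of pieces[k−i].
pieces[6] = 2
pieces[7] = 1
pieces[8] = 2
pieces[9] = 2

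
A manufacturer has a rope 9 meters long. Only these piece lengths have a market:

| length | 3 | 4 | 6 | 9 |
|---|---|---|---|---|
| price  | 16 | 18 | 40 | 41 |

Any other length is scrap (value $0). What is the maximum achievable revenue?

Build best[k] bottom-up: best[k] = max over allowed piece i of (p[i] + best[k−i]).
best[1] = 0
best[2] = 0
best[3] = 16
best[4] = max(16+0, 18+0) = 18
best[5] = max(16+0, 18+0) = 18
best[6] = max(16+16, 18+0, 40+0) = 40
best[7] = max(16+18, 18+16, 40+0) = 40
best[8] = max(16+18, 18+18, 40+0) = 40
best[9] = max(16+40, 18+18, 40+16, 41+0) = 56
One optimal cutting: 6 + 3 → $56.

56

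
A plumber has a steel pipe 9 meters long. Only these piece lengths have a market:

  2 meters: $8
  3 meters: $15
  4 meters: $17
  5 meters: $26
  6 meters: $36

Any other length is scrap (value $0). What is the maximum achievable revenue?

51

Consider every possible first cut. r[k] is the best of p[i]+r[k−i] over all sellable i≤k.
r[1] = 0
r[2] = 8
r[3] = max(8+0, 15+0) = 15
r[4] = max(8+8, 15+0, 17+0) = 17
r[5] = max(8+15, 15+8, 17+0, 26+0) = 26
r[6] = max(8+17, 15+15, 17+8, 26+0, 36+0) = 36
r[7] = max(8+26, 15+17, 17+15, 26+8, 36+0) = 36
r[8] = max(8+36, 15+26, 17+17, 26+15, 36+8) = 44
r[9] = max(8+36, 15+36, 17+26, 26+17, 36+15) = 51
One optimal cutting: 6 + 3 → $51.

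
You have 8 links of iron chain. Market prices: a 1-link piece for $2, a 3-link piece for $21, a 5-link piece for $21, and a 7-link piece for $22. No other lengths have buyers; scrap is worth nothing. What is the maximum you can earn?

46

Consider every possible first cut. best[k] is the best of p[i]+best[k−i] over all sellable i≤k.
best[1] = 2
best[2] = 4  (first piece 1, then best[1]=2)
best[3] = max(2+4, 21+0) = 21
best[4] = max(2+21, 21+2) = 23
best[5] = max(2+23, 21+4, 21+0) = 25
best[6] = max(2+25, 21+21, 21+2) = 42
best[7] = max(2+42, 21+23, 21+4, 22+0) = 44
best[8] = max(2+44, 21+25, 21+21, 22+2) = 46
One optimal cutting: 3 + 3 + 1 + 1 → $46.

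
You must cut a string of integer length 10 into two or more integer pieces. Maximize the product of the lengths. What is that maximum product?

Let g[k] be the best product for length k (with at least one cut). For each first piece i, the rest contributes max(k−i, g[k−i]).
g[2] = 1*max(1,0) = 1*1 = 1
g[3] = 1*max(2,1) = 1*2 = 2
g[4] = 2*max(2,1) = 2*2 = 4
g[5] = 2*max(3,2) = 2*3 = 6
g[6] = 3*max(3,2) = 3*3 = 9
g[7] = 2*max(5,6) = 2*6 = 12
g[8] = 2*max(6,9) = 2*9 = 18
g[9] = 3*max(6,9) = 3*9 = 27
g[10] = 2*max(8,18) = 2*18 = 36
One optimal split: 3 + 3 + 2 + 2; product 3*3*2*2 = 36.

36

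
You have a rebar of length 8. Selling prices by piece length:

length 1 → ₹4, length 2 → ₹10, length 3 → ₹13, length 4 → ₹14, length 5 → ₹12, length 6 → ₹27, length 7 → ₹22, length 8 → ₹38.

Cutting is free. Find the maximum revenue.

Consider every possible first cut. r[k] is the best of p[i]+r[k−i] over all sellable i≤k.
r[1] = 4
r[2] = max(4+4, 10+0) = 10
r[3] = max(4+10, 10+4, 13+0) = 14
r[4] = max(4+14, 10+10, 13+4, 14+0) = 20
r[5] = max(4+20, 10+14, 13+10, 14+4, 12+0) = 24
r[6] = max(4+24, 10+20, 13+14, 14+10, 12+4, 27+0) = 30
r[7] = max(4+30, 10+24, 13+20, …, 27+4, 22+0) = 34
r[8] = max(4+34, 10+30, 13+24, …, 22+4, 38+0) = 40
One optimal cutting: 2 + 2 + 2 + 2 → ₹10 + ₹10 + ₹10 + ₹10 = ₹40.

40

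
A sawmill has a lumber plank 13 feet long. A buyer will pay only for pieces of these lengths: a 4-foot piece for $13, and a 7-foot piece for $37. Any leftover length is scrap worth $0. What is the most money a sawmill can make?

50

Consider every possible first cut. r[k] is the best of p[i]+r[k−i] over all sellable i≤k.
r[1] = 0
r[2] = 0
r[3] = 0
r[4] = 13
r[5] = 13
r[6] = 13
r[7] = max(13+0, 37+0) = 37
r[8] = max(13+13, 37+0) = 37
r[9] = max(13+13, 37+0) = 37
r[10] = max(13+13, 37+0) = 37
r[11] = max(13+37, 37+13) = 50
r[12] = max(13+37, 37+13) = 50
r[13] = max(13+37, 37+13) = 50
One optimal cutting: pieces 7 + 4 with 2 feet of scrap → $50.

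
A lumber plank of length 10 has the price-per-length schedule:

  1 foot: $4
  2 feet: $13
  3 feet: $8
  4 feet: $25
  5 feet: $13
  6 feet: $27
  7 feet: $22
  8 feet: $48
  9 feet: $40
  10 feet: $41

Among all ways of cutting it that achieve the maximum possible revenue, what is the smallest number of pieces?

5

Let r[k] be the best obtainable value from length k. For each k, try every first piece i and keep the best of price[i] + r[k−i].
r[1] = 4
r[2] = max(4+4, 13+0) = 13
r[3] = max(4+13, 13+4, 8+0) = 17
r[4] = max(4+17, 13+13, 8+4, 25+0) = 26
r[5] = max(4+26, 13+17, 8+13, 25+4, 13+0) = 30
r[6] = max(4+30, 13+26, 8+17, 25+13, 13+4, 27+0) = 39
r[7] = max(4+39, 13+30, 8+26, …, 27+4, 22+0) = 43
r[8] = max(4+43, 13+39, 8+30, …, 22+4, 48+0) = 52
r[9] = max(4+52, 13+43, 8+39, …, 48+4, 40+0) = 56
r[10] = max(4+56, 13+52, 8+43, …, 40+4, 41+0) = 65
Maximum revenue is $65.
Now minimize piece count subject to staying optimal: for each k, pieces[k] = 1 + min over i with p[i]+r[k−i]=r[k] of pieces[k−i].
pieces[7] = 4
pieces[8] = 4
pieces[9] = 5
pieces[10] = 5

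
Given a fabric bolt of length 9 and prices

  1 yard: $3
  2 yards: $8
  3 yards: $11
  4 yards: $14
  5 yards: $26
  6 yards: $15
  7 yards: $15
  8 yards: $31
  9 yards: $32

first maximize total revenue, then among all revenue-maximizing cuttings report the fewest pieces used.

3

Consider every possible first cut. r[k] is the best of p[i]+r[k−i] over all sellable i≤k.
r[1] = 3
r[2] = 8
r[3] = 11  (first piece 1, then r[2]=8)
r[4] = 16  (first piece 2, then r[2]=8)
r[5] = 26
r[6] = 29  (first piece 1, then r[5]=26)
r[7] = 34  (first piece 2, then r[5]=26)
r[8] = 37  (first piece 1, then r[7]=34)
r[9] = 42  (first piece 2, then r[7]=34)
Maximum revenue is $42.
Now minimize piece count subject to staying optimal: for each k, pieces[k] = 1 + min over i with p[i]+r[k−i]=r[k] of pieces[k−i].
pieces[6] = 2
pieces[7] = 2
pieces[8] = 2
pieces[9] = 3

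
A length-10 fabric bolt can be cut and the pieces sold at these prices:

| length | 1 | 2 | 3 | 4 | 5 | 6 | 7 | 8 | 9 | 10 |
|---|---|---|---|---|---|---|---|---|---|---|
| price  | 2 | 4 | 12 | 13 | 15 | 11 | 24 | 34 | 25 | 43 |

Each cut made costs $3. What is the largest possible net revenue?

43

Consider every possible first cut. net[k] is the best of p[i]+net[k−i] over all sellable i≤k, charging 3 whenever i<k.
net[1] = 2
net[2] = max(2+2-3, 4+0) = 4
net[3] = max(2+4-3, 4+2-3, 12+0) = 12
net[4] = max(2+12-3, 4+4-3, 12+2-3, 13+0) = 13
net[5] = max(2+13-3, 4+12-3, 12+4-3, 13+2-3, 15+0) = 15
net[6] = max(2+15-3, 4+13-3, 12+12-3, 13+4-3, 15+2-3, 11+0) = 21
net[7] = max(2+21-3, 4+15-3, 12+13-3, …, 11+2-3, 24+0) = 24
net[8] = max(2+24-3, 4+21-3, 12+15-3, …, 24+2-3, 34+0) = 34
net[9] = max(2+34-3, 4+24-3, 12+21-3, …, 34+2-3, 25+0) = 33
net[10] = max(2+33-3, 4+34-3, 12+24-3, …, 25+2-3, 43+0) = 43
Best is to make no cuts and sell whole for $43.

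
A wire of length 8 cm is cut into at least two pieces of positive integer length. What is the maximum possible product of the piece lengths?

18

Fill m[k] for k=2..8: at each k try every first piece i and multiply by the better of (k−i) uncut or m[k−i].
Small cases: m[2]=1.
m[3] = 1·max(2,1) = 1·2 = 2
m[4] = 2·max(2,1) = 2·2 = 4
m[5] = 2·max(3,2) = 2·3 = 6
m[6] = 3·max(3,2) = 3·3 = 9
m[7] = 2·max(5,6) = 2·6 = 12
m[8] = 2·max(6,9) = 2·9 = 18
One optimal split: 3 + 3 + 2; product 3·3·2 = 18.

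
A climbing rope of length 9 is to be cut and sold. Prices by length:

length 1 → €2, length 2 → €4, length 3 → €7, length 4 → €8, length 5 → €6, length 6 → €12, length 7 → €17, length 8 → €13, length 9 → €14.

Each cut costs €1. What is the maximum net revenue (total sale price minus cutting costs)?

20

Let r[k] be the best obtainable value from length k. For each k, try every first piece i and keep the best of price[i] + r[k−i] minus the 1 cut fee when i<k.
r[1] = 2
r[2] = max(2+2-1, 4+0) = 4
r[3] = max(2+4-1, 4+2-1, 7+0) = 7
r[4] = max(2+7-1, 4+4-1, 7+2-1, 8+0) = 8
r[5] = max(2+8-1, 4+7-1, 7+4-1, 8+2-1, 6+0) = 10
r[6] = max(2+10-1, 4+8-1, 7+7-1, 8+4-1, 6+2-1, 12+0) = 13
r[7] = max(2+13-1, 4+10-1, 7+8-1, …, 12+2-1, 17+0) = 17
r[8] = max(2+17-1, 4+13-1, 7+10-1, …, 17+2-1, 13+0) = 18
r[9] = max(2+18-1, 4+17-1, 7+13-1, …, 13+2-1, 14+0) = 20
One optimal plan: pieces 7 + 2 (1 cut) → €21 − €1 = €20.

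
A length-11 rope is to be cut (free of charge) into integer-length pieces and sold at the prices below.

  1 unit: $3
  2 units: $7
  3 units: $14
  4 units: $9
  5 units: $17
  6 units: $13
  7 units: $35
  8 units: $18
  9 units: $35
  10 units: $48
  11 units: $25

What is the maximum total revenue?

Let v[k] be the best obtainable value from length k. For each k, try every first piece i and keep the best of price[i] + v[k−i].
v[1] = 3
v[2] = max(3+3, 7+0) = 7
v[3] = max(3+7, 7+3, 14+0) = 14
v[4] = max(3+14, 7+7, 14+3, 9+0) = 17
v[5] = max(3+17, 7+14, 14+7, 9+3, 17+0) = 21
v[6] = max(3+21, 7+17, 14+14, 9+7, 17+3, 13+0) = 28
v[7] = max(3+28, 7+21, 14+17, …, 13+3, 35+0) = 35
v[8] = max(3+35, 7+28, 14+21, …, 35+3, 18+0) = 38
v[9] = max(3+38, 7+35, 14+28, …, 18+3, 35+0) = 42
v[10] = max(3+42, 7+38, 14+35, …, 35+3, 48+0) = 49
v[11] = max(3+49, 7+42, 14+38, …, 48+3, 25+0) = 52
One optimal cutting: 7 + 3 + 1 → $35 + $14 + $3 = $52.

52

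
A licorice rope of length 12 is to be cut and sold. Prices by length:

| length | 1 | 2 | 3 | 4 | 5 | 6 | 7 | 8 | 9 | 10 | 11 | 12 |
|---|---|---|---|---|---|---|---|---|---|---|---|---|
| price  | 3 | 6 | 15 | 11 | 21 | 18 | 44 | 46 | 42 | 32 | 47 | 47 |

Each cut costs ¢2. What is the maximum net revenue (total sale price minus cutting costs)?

Consider every possible first cut. v[k] is the best of p[i]+v[k−i] over all sellable i≤k, charging 2 whenever i<k.
v[1] = 3
v[2] = max(3+3-2, 6+0) = 6
v[3] = max(3+6-2, 6+3-2, 15+0) = 15
v[4] = max(3+15-2, 6+6-2, 15+3-2, 11+0) = 16
v[5] = max(3+16-2, 6+15-2, 15+6-2, 11+3-2, 21+0) = 21
v[6] = max(3+21-2, 6+16-2, 15+15-2, 11+6-2, 21+3-2, 18+0) = 28
v[7] = max(3+28-2, 6+21-2, 15+16-2, …, 18+3-2, 44+0) = 44
v[8] = max(3+44-2, 6+28-2, 15+21-2, …, 44+3-2, 46+0) = 46
v[9] = max(3+46-2, 6+44-2, 15+28-2, …, 46+3-2, 42+0) = 48
v[10] = max(3+48-2, 6+46-2, 15+44-2, …, 42+3-2, 32+0) = 57
v[11] = max(3+57-2, 6+48-2, 15+46-2, …, 32+3-2, 47+0) = 59
v[12] = max(3+59-2, 6+57-2, 15+48-2, …, 47+3-2, 47+0) = 63
One optimal plan: pieces 7 + 5 (1 cut) → ¢65 − ¢2 = ¢63.

63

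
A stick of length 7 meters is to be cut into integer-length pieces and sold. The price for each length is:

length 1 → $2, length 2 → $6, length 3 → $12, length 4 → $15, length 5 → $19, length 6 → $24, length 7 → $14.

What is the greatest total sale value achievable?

Consider every possible first cut. R[k] is the best of p[i]+R[k−i] over all sellable i≤k.
R[1] = 2
R[2] = max(2+2, 6+0) = 6
R[3] = max(2+6, 6+2, 12+0) = 12
R[4] = max(2+12, 6+6, 12+2, 15+0) = 15
R[5] = max(2+15, 6+12, 12+6, 15+2, 19+0) = 19
R[6] = max(2+19, 6+15, 12+12, 15+6, 19+2, 24+0) = 24
R[7] = max(2+24, 6+19, 12+15, …, 24+2, 14+0) = 27
One optimal cutting: 4 + 3 → $15 + $12 = $27.

27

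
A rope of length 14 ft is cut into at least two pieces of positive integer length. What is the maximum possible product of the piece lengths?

Fill prod[k] for k=2..14: at each k try every first piece i and multiply by the better of (k−i) uncut or prod[k−i].
prod[2] = 1·max(1,0) = 1·1 = 1
prod[3] = 1·max(2,1) = 1·2 = 2
prod[4] = 2·max(2,1) = 2·2 = 4
prod[5] = 2·max(3,2) = 2·3 = 6
prod[6] = 3·max(3,2) = 3·3 = 9
prod[7] = 2·max(5,6) = 2·6 = 12
prod[8] = 2·max(6,9) = 2·9 = 18
prod[9] = 3·max(6,9) = 3·9 = 27
prod[10] = 2·max(8,18) = 2·18 = 36
prod[11] = 2·max(9,27) = 2·27 = 54
prod[12] = 3·max(9,27) = 3·27 = 81
prod[13] = 2·max(11,54) = 2·54 = 108
prod[14] = 2·max(12,81) = 2·81 = 162
One optimal split: 3 + 3 + 3 + 3 + 2; product 3·3·3·3·2 = 162.

162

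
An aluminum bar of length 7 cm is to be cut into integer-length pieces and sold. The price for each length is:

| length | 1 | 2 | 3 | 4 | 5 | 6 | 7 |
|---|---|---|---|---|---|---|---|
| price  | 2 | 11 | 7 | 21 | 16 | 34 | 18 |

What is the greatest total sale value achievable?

Let R[k] be the best obtainable value from length k. For each k, try every first piece i and keep the best of price[i] + R[k−i].
R[1] = 2
R[2] = 11
R[3] = 13  (first piece 1, then R[2]=11)
R[4] = 22  (first piece 2, then R[2]=11)
R[5] = 24  (first piece 1, then R[4]=22)
R[6] = 34
R[7] = 36  (first piece 1, then R[6]=34)
One optimal cutting: 6 + 1 → $34 + $2 = $36.

36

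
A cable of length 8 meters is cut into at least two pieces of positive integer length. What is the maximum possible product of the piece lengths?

18

Fill prod[k] for k=2..8: at each k try every first piece i and multiply by the better of (k−i) uncut or prod[k−i].
prod[2] = 1×max(1,0) = 1×1 = 1
prod[3] = 1×max(2,1) = 1×2 = 2
prod[4] = 2×max(2,1) = 2×2 = 4
prod[5] = 2×max(3,2) = 2×3 = 6
prod[6] = 3×max(3,2) = 3×3 = 9
prod[7] = 2×max(5,6) = 2×6 = 12
prod[8] = 2×max(6,9) = 2×9 = 18
One optimal split: 3 + 3 + 2; product 3×3×2 = 18.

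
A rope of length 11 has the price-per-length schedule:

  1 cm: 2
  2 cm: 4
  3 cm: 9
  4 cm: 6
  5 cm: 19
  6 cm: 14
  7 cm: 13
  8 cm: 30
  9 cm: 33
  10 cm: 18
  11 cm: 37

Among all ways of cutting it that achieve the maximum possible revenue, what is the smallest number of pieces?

Let r[k] be the best obtainable value from length k. For each k, try every first piece i and keep the best of price[i] + r[k−i].
r[1] = 2
r[2] = max(2+2, 4+0) = 4
r[3] = max(2+4, 4+2, 9+0) = 9
r[4] = max(2+9, 4+4, 9+2, 6+0) = 11
r[5] = max(2+11, 4+9, 9+4, 6+2, 19+0) = 19
r[6] = max(2+19, 4+11, 9+9, 6+4, 19+2, 14+0) = 21
r[7] = max(2+21, 4+19, 9+11, …, 14+2, 13+0) = 23
r[8] = max(2+23, 4+21, 9+19, …, 13+2, 30+0) = 30
r[9] = max(2+30, 4+23, 9+21, …, 30+2, 33+0) = 33
r[10] = max(2+33, 4+30, 9+23, …, 33+2, 18+0) = 38
r[11] = max(2+38, 4+33, 9+30, …, 18+2, 37+0) = 40
Maximum revenue is 40.
Now minimize piece count subject to staying optimal: for each k, pieces[k] = 1 + min over i with p[i]+r[k−i]=r[k] of pieces[k−i].
pieces[8] = 1
pieces[9] = 1
pieces[10] = 2
pieces[11] = 3

3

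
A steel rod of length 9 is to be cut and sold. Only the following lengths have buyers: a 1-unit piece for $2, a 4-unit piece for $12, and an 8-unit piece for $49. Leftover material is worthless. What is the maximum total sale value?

51

Consider every possible first cut. r[k] is the best of p[i]+r[k−i] over all sellable i≤k.
r[1] = 2
r[2] = 4  (first piece 1, then r[1]=2)
r[3] = 6  (first piece 1, then r[2]=4)
r[4] = max(2+6, 12+0) = 12
r[5] = max(2+12, 12+2) = 14
r[6] = max(2+14, 12+4) = 16
r[7] = max(2+16, 12+6) = 18
r[8] = max(2+18, 12+12, 49+0) = 49
r[9] = max(2+49, 12+14, 49+2) = 51
One optimal cutting: 8 + 1 → $51.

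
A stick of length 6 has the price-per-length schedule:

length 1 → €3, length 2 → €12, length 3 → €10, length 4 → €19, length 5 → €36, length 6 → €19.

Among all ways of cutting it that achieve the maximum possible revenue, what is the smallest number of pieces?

2

Consider every possible first cut. r[k] is the best of p[i]+r[k−i] over all sellable i≤k.
r[1] = 3
r[2] = max(3+3, 12+0) = 12
r[3] = max(3+12, 12+3, 10+0) = 15
r[4] = max(3+15, 12+12, 10+3, 19+0) = 24
r[5] = max(3+24, 12+15, 10+12, 19+3, 36+0) = 36
r[6] = max(3+36, 12+24, 10+15, 19+12, 36+3, 19+0) = 39
Maximum revenue is €39.
Now minimize piece count subject to staying optimal: for each k, pieces[k] = 1 + min over i with p[i]+r[k−i]=r[k] of pieces[k−i].
pieces[3] = 2
pieces[4] = 2
pieces[5] = 1
pieces[6] = 2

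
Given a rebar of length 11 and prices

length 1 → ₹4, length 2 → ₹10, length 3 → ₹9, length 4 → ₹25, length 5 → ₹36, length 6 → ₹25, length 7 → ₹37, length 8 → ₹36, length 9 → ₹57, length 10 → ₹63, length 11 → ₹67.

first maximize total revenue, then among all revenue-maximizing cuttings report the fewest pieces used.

3

Build r[k] bottom-up: r[k] = max over allowed piece i of (p[i] + r[k−i]).
r[1] = 4
r[2] = 10
r[3] = 14  (first piece 1, then r[2]=10)
r[4] = 25
r[5] = 36
r[6] = 40  (first piece 1, then r[5]=36)
r[7] = 46  (first piece 2, then r[5]=36)
r[8] = 50  (first piece 1, then r[7]=46)
r[9] = 61  (first piece 4, then r[5]=36)
r[10] = 72  (first piece 5, then r[5]=36)
r[11] = 76  (first piece 1, then r[10]=72)
Maximum revenue is ₹76.
Now minimize piece count subject to staying optimal: for each k, pieces[k] = 1 + min over i with p[i]+r[k−i]=r[k] of pieces[k−i].
pieces[8] = 2
pieces[9] = 2
pieces[10] = 2
pieces[11] = 3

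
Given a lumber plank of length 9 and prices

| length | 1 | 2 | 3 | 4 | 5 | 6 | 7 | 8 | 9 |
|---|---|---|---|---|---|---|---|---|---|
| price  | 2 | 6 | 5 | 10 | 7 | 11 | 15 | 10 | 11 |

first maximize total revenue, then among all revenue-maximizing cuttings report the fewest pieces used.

Let r[k] be the best obtainable value from length k. For each k, try every first piece i and keep the best of price[i] + r[k−i].
r[1] = 2
r[2] = max(2+2, 6+0) = 6
r[3] = max(2+6, 6+2, 5+0) = 8
r[4] = max(2+8, 6+6, 5+2, 10+0) = 12
r[5] = max(2+12, 6+8, 5+6, 10+2, 7+0) = 14
r[6] = max(2+14, 6+12, 5+8, 10+6, 7+2, 11+0) = 18
r[7] = max(2+18, 6+14, 5+12, …, 11+2, 15+0) = 20
r[8] = max(2+20, 6+18, 5+14, …, 15+2, 10+0) = 24
r[9] = max(2+24, 6+20, 5+18, …, 10+2, 11+0) = 26
Maximum revenue is $26.
Now minimize piece count subject to staying optimal: for each k, pieces[k] = 1 + min over i with p[i]+r[k−i]=r[k] of pieces[k−i].
pieces[6] = 3
pieces[7] = 4
pieces[8] = 4
pieces[9] = 5

5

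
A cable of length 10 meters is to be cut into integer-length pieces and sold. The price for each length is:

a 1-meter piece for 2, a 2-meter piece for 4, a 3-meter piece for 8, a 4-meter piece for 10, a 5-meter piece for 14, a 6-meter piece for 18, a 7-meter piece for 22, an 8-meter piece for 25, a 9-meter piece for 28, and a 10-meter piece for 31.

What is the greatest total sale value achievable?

Consider every possible first cut. best[k] is the best of p[i]+best[k−i] over all sellable i≤k.
best[1] = 2
best[2] = max(2+2, 4+0) = 4
best[3] = max(2+4, 4+2, 8+0) = 8
best[4] = max(2+8, 4+4, 8+2, 10+0) = 10
best[5] = max(2+10, 4+8, 8+4, 10+2, 14+0) = 14
best[6] = max(2+14, 4+10, 8+8, 10+4, 14+2, 18+0) = 18
best[7] = max(2+18, 4+14, 8+10, …, 18+2, 22+0) = 22
best[8] = max(2+22, 4+18, 8+14, …, 22+2, 25+0) = 25
best[9] = max(2+25, 4+22, 8+18, …, 25+2, 28+0) = 28
best[10] = max(2+28, 4+25, 8+22, …, 28+2, 31+0) = 31
Best is to sell the whole 10-meter piece uncut for 31.

31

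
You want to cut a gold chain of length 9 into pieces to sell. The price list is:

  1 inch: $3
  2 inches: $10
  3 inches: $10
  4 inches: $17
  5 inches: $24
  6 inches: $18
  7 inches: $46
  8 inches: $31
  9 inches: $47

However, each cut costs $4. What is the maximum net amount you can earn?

Consider every possible first cut. v[k] is the best of p[i]+v[k−i] over all sellable i≤k, charging 4 whenever i<k.
v[1] = 3
v[2] = 10
v[3] = 10
v[4] = 17
v[5] = 24
v[6] = 23  (first piece 1, then v[5]=24)
v[7] = 46
v[8] = 45  (first piece 1, then v[7]=46)
v[9] = 52  (first piece 2, then v[7]=46)
One optimal plan: pieces 7 + 2 (1 cut) → $56 − $4 = $52.

52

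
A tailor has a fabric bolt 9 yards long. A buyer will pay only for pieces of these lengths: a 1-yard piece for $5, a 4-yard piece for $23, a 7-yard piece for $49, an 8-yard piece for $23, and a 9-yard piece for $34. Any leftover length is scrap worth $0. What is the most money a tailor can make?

59

Let best[k] be the best obtainable value from length k. For each k, try every first piece i and keep the best of price[i] + best[k−i].
best[1] = 5
best[2] = 10  (first piece 1, then best[1]=5)
best[3] = 15  (first piece 1, then best[2]=10)
best[4] = max(5+15, 23+0) = 23
best[5] = max(5+23, 23+5) = 28
best[6] = max(5+28, 23+10) = 33
best[7] = max(5+33, 23+15, 49+0) = 49
best[8] = max(5+49, 23+23, 49+5, 23+0) = 54
best[9] = max(5+54, 23+28, 49+10, 23+5, 34+0) = 59
One optimal cutting: 7 + 1 + 1 → $59.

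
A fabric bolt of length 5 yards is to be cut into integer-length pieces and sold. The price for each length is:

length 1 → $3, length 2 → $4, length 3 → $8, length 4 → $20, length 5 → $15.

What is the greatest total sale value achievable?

23

Build R[k] bottom-up: R[k] = max over allowed piece i of (p[i] + R[k−i]).
R[1] = 3
R[2] = max(3+3, 4+0) = 6
R[3] = max(3+6, 4+3, 8+0) = 9
R[4] = max(3+9, 4+6, 8+3, 20+0) = 20
R[5] = max(3+20, 4+9, 8+6, 20+3, 15+0) = 23
One optimal cutting: 4 + 1 → $20 + $3 = $23.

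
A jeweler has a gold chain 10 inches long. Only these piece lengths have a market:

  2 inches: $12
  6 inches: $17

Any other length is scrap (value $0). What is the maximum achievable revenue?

Let r[k] be the best obtainable value from length k. For each k, try every first piece i and keep the best of price[i] + r[k−i].
r[1] = 0
r[2] = 12
r[3] = 12
r[4] = 24  (first piece 2, then r[2]=12)
r[5] = 24
r[6] = 36  (first piece 2, then r[4]=24)
r[7] = 36
r[8] = 48  (first piece 2, then r[6]=36)
r[9] = 48
r[10] = 60  (first piece 2, then r[8]=48)
One optimal cutting: 2 + 2 + 2 + 2 + 2 → $60.

60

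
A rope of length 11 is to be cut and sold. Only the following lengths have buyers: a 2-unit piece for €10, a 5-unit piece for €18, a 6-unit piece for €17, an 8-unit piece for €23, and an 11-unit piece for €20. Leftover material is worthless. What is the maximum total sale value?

50

Let f[k] be the best obtainable value from length k. For each k, try every first piece i and keep the best of price[i] + f[k−i].
f[1] = 0
f[2] = 10
f[3] = 10
f[4] = 20  (first piece 2, then f[2]=10)
f[5] = max(10+10, 18+0) = 20
f[6] = max(10+20, 18+0, 17+0) = 30
f[7] = max(10+20, 18+10, 17+0) = 30
f[8] = max(10+30, 18+10, 17+10, 23+0) = 40
f[9] = max(10+30, 18+20, 17+10, 23+0) = 40
f[10] = max(10+40, 18+20, 17+20, 23+10) = 50
f[11] = max(10+40, 18+30, 17+20, 23+10, 20+0) = 50
One optimal cutting: pieces 2 + 2 + 2 + 2 + 2 with 1 unit of scrap → €50.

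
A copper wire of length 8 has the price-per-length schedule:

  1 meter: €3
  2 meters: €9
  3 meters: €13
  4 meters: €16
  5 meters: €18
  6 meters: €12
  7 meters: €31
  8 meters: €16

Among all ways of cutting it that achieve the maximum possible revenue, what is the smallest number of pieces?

4

Let r[k] be the best obtainable value from length k. For each k, try every first piece i and keep the best of price[i] + r[k−i].
r[1] = 3
r[2] = max(3+3, 9+0) = 9
r[3] = max(3+9, 9+3, 13+0) = 13
r[4] = max(3+13, 9+9, 13+3, 16+0) = 18
r[5] = max(3+18, 9+13, 13+9, 16+3, 18+0) = 22
r[6] = max(3+22, 9+18, 13+13, 16+9, 18+3, 12+0) = 27
r[7] = max(3+27, 9+22, 13+18, …, 12+3, 31+0) = 31
r[8] = max(3+31, 9+27, 13+22, …, 31+3, 16+0) = 36
Maximum revenue is €36.
Now minimize piece count subject to staying optimal: for each k, pieces[k] = 1 + min over i with p[i]+r[k−i]=r[k] of pieces[k−i].
pieces[5] = 2
pieces[6] = 3
pieces[7] = 1
pieces[8] = 4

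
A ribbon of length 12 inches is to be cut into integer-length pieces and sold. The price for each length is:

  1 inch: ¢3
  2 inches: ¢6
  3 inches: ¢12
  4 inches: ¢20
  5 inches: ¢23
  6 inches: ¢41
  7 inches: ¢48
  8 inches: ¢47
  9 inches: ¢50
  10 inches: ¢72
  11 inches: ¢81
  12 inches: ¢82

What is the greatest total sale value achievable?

Build R[k] bottom-up: R[k] = max over allowed piece i of (p[i] + R[k−i]).
R[1] = 3
R[2] = 6  (first piece 1, then R[1]=3)
R[3] = 12
R[4] = 20
R[5] = 23  (first piece 1, then R[4]=20)
R[6] = 41
R[7] = 48
R[8] = 51  (first piece 1, then R[7]=48)
R[9] = 54  (first piece 1, then R[8]=51)
R[10] = 72
R[11] = 81
R[12] = 84  (first piece 1, then R[11]=81)
One optimal cutting: 11 + 1 → ¢81 + ¢3 = ¢84.

84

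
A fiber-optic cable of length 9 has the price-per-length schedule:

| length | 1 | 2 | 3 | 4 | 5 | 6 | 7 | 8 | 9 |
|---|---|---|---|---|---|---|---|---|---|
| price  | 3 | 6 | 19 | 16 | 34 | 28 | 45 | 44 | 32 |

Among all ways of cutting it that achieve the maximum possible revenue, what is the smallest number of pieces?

Build r[k] bottom-up: r[k] = max over allowed piece i of (p[i] + r[k−i]).
r[1] = 3
r[2] = max(3+3, 6+0) = 6
r[3] = max(3+6, 6+3, 19+0) = 19
r[4] = max(3+19, 6+6, 19+3, 16+0) = 22
r[5] = max(3+22, 6+19, 19+6, 16+3, 34+0) = 34
r[6] = max(3+34, 6+22, 19+19, 16+6, 34+3, 28+0) = 38
r[7] = max(3+38, 6+34, 19+22, …, 28+3, 45+0) = 45
r[8] = max(3+45, 6+38, 19+34, …, 45+3, 44+0) = 53
r[9] = max(3+53, 6+45, 19+38, …, 44+3, 32+0) = 57
Maximum revenue is $57.
Now minimize piece count subject to staying optimal: for each k, pieces[k] = 1 + min over i with p[i]+r[k−i]=r[k] of pieces[k−i].
pieces[6] = 2
pieces[7] = 1
pieces[8] = 2
pieces[9] = 3

3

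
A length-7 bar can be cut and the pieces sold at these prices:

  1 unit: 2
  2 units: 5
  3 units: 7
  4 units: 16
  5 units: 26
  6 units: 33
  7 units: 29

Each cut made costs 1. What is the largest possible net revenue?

Consider every possible first cut. r[k] is the best of p[i]+r[k−i] over all sellable i≤k, charging 1 whenever i<k.
r[1] = 2
r[2] = max(2+2-1, 5+0) = 5
r[3] = max(2+5-1, 5+2-1, 7+0) = 7
r[4] = max(2+7-1, 5+5-1, 7+2-1, 16+0) = 16
r[5] = max(2+16-1, 5+7-1, 7+5-1, 16+2-1, 26+0) = 26
r[6] = max(2+26-1, 5+16-1, 7+7-1, 16+5-1, 26+2-1, 33+0) = 33
r[7] = max(2+33-1, 5+26-1, 7+16-1, …, 33+2-1, 29+0) = 34
One optimal plan: pieces 6 + 1 (1 cut) → 35 − 1 = 34.

34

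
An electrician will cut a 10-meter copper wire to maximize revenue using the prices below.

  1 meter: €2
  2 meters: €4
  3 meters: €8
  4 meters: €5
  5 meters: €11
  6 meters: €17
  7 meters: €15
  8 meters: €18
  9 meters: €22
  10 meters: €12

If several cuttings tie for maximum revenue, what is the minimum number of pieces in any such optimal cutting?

3

Let r[k] be the best obtainable value from length k. For each k, try every first piece i and keep the best of price[i] + r[k−i].
r[1] = 2
r[2] = 4  (first piece 1, then r[1]=2)
r[3] = 8
r[4] = 10  (first piece 1, then r[3]=8)
r[5] = 12  (first piece 1, then r[4]=10)
r[6] = 17
r[7] = 19  (first piece 1, then r[6]=17)
r[8] = 21  (first piece 1, then r[7]=19)
r[9] = 25  (first piece 3, then r[6]=17)
r[10] = 27  (first piece 1, then r[9]=25)
Maximum revenue is €27.
Now minimize piece count subject to staying optimal: for each k, pieces[k] = 1 + min over i with p[i]+r[k−i]=r[k] of pieces[k−i].
pieces[7] = 2
pieces[8] = 2
pieces[9] = 2
pieces[10] = 3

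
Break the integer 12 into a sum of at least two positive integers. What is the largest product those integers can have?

81

Fill prod[k] for k=2..12: at each k try every first piece i and multiply by the better of (k−i) uncut or prod[k−i].
prod[2] = 1·max(1,0) = 1·1 = 1
prod[3] = 1·max(2,1) = 1·2 = 2
prod[4] = 2·max(2,1) = 2·2 = 4
prod[5] = 2·max(3,2) = 2·3 = 6
prod[6] = 3·max(3,2) = 3·3 = 9
prod[7] = 2·max(5,6) = 2·6 = 12
prod[8] = 2·max(6,9) = 2·9 = 18
prod[9] = 3·max(6,9) = 3·9 = 27
prod[10] = 2·max(8,18) = 2·18 = 36
prod[11] = 2·max(9,27) = 2·27 = 54
prod[12] = 3·max(9,27) = 3·27 = 81
One optimal split: 3 + 3 + 3 + 3; product 3·3·3·3 = 81.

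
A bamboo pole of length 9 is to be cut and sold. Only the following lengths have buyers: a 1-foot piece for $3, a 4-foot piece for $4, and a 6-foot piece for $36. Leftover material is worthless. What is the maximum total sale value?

45

Let r[k] be the best obtainable value from length k. For each k, try every first piece i and keep the best of price[i] + r[k−i].
r[1] = 3
r[2] = 6  (first piece 1, then r[1]=3)
r[3] = 9  (first piece 1, then r[2]=6)
r[4] = max(3+9, 4+0) = 12
r[5] = max(3+12, 4+3) = 15
r[6] = max(3+15, 4+6, 36+0) = 36
r[7] = max(3+36, 4+9, 36+3) = 39
r[8] = max(3+39, 4+12, 36+6) = 42
r[9] = max(3+42, 4+15, 36+9) = 45
One optimal cutting: 6 + 1 + 1 + 1 → $45.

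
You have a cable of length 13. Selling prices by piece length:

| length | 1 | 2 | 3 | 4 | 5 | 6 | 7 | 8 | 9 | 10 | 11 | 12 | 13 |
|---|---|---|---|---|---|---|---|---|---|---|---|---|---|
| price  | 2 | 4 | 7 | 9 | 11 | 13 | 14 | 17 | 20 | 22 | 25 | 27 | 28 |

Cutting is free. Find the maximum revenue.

Let r[k] be the best obtainable value from length k. For each k, try every first piece i and keep the best of price[i] + r[k−i].
r[1] = 2
r[2] = max(2+2, 4+0) = 4
r[3] = max(2+4, 4+2, 7+0) = 7
r[4] = max(2+7, 4+4, 7+2, 9+0) = 9
r[5] = max(2+9, 4+7, 7+4, 9+2, 11+0) = 11
r[6] = max(2+11, 4+9, 7+7, 9+4, 11+2, 13+0) = 14
r[7] = max(2+14, 4+11, 7+9, …, 13+2, 14+0) = 16
r[8] = max(2+16, 4+14, 7+11, …, 14+2, 17+0) = 18
r[9] = max(2+18, 4+16, 7+14, …, 17+2, 20+0) = 21
r[10] = max(2+21, 4+18, 7+16, …, 20+2, 22+0) = 23
r[11] = max(2+23, 4+21, 7+18, …, 22+2, 25+0) = 25
r[12] = max(2+25, 4+23, 7+21, …, 25+2, 27+0) = 28
r[13] = max(2+28, 4+25, 7+23, …, 27+2, 28+0) = 30
One optimal cutting: 3 + 3 + 3 + 3 + 1 → 7 + 7 + 7 + 7 + 2 = 30.

30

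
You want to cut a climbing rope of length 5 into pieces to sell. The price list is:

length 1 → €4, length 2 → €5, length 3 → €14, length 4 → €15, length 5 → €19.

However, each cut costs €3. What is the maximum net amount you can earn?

19

Consider every possible first cut. r[k] is the best of p[i]+r[k−i] over all sellable i≤k, charging 3 whenever i<k.
r[1] = 4
r[2] = max(4+4-3, 5+0) = 5
r[3] = max(4+5-3, 5+4-3, 14+0) = 14
r[4] = max(4+14-3, 5+5-3, 14+4-3, 15+0) = 15
r[5] = max(4+15-3, 5+14-3, 14+5-3, 15+4-3, 19+0) = 19
Best is to make no cuts and sell whole for €19.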